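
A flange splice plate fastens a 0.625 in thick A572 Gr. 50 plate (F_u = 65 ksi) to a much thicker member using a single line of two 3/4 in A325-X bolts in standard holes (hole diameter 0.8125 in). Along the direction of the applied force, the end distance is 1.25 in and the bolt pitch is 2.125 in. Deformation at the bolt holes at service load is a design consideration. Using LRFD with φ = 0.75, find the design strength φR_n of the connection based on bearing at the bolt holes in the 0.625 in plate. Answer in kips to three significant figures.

Per bolt r_n = 1.2 l_c t F_u ≤ 2.4 d t F_u; upper limit = 2.4 × 0.75 × 0.625 × 65 = 73.12 kips.
Edge bolt: l_c = 1.25 − 0.8125/2 = 0.8438 in → 1.2 × 0.8438 × 0.625 × 65 = 41.13 → r_n = 41.13 kips.
Interior bolts: l_c = 2.125 − 0.8125 = 1.312 in → 1.2 × 1.312 × 0.625 × 65 = 63.98 → r_n = 63.98 kips.
R_n = 1 × 41.13 + 1 × 63.98 = 105.1 kips.
Design strength φR_n = 0.75 × 105.1 = 78.8 kips.

78.8 kips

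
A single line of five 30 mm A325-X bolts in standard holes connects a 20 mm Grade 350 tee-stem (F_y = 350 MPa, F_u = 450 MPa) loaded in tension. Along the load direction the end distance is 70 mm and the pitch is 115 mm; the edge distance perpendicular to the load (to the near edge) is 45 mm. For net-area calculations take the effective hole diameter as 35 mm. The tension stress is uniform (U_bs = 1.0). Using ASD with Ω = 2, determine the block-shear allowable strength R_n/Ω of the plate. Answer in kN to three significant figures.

1130 kN

Shear plane L_v = 70 + 4·115 = 530 mm; A_gv = 530 × 20 = 10600 mm².
A_nv = (530 − 4.5·35) × 20 = 7450 mm².
A_nt = (45 − 0.5·35) × 20 = 550 mm².
0.6 F_u A_nv = 2012 kN; 0.6 F_y A_gv = 2226 kN → shear rupture governs the shear term.
R_n = 2012 + 1.0 × 450 × 550 / 1000 = 2259 kN.
Allowable strength R_n/Ω = 2259 / 2 = 1130 kN.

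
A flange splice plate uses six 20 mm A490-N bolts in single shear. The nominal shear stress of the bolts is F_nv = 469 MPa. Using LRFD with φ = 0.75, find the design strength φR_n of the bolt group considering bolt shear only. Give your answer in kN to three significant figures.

A_b = π × 20² / 4 = 314.2 mm².
R_n = F_nv · A_b · n · n_s = 469 × 314.2 × 6 × 1 / 1000 = 884 kN.
Design strength φR_n = 0.75 × 884 = 663 kN.

663 kN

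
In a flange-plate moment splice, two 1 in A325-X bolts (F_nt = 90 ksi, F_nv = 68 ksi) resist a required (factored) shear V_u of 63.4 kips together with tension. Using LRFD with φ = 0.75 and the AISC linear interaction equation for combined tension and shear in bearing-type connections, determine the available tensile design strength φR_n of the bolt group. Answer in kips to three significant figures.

A_b = π·1²/4 = 0.7854 in²; f_rv = 63.4 / (2 × 0.7854) = 40.36 ksi.
F'_nt = 1.3 F_nt − (F_nt / φF_nv) f_rv = 1.3·90 − (90/(0.75·68))·40.36 = 45.77 ksi, capped at F_nt → F'_nt = 45.77 ksi.
R_n = F'_nt · A_b · n = 45.77 × 0.7854 × 2 = 71.9 kips.
Design strength φR_n = 0.75 × 71.9 = 53.9 kips.

53.9 kips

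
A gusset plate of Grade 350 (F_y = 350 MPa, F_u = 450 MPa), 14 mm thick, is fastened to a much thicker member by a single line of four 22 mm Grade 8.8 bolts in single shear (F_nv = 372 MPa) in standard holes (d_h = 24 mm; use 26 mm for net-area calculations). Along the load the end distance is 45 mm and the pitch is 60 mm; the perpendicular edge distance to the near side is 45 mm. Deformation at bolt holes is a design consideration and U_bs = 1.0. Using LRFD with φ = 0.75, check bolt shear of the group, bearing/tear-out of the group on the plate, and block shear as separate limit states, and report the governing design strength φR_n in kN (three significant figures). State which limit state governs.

424 kN (bolt shear governs)

Bolt shear: A_b = π·22²/4 = 380.1 mm²; R_n = 372 × 380.1 × 4 × 1 / 1000 = 565.6 kN → 0.75 × 565.6 = 424 kN.
Bearing: edge l_c = 33, r_n = 249.5 kN; interior l_c = 36, r_n = 272.2 kN; R_n = 249.5 + 3·272.2 = 1066 kN → 799 kN.
Block shear: A_gv = 3150, A_nv = 1876, A_nt = 448 mm²; R_n = min(0.6F_uA_nv, 0.6F_yA_gv) + U_bs·F_u·A_nt = 708.1 kN → 531 kN.
Bolt shear governs: 424 kN.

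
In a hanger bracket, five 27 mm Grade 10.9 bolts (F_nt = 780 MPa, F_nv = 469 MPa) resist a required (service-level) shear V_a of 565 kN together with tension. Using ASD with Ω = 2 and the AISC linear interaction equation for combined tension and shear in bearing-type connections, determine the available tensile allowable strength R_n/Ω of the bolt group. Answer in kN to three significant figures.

A_b = π·27²/4 = 572.6 mm²; f_rv = 565 × 1000 / (5 × 572.6) = 197.4 MPa.
F'_nt = 1.3 F_nt − (Ω F_nt / F_nv) f_rv = 1.3·780 − (2·780/469)·197.4 = 357.5 MPa, capped at F_nt → F'_nt = 357.5 MPa.
R_n = F'_nt · A_b · n = 357.5 × 572.6 × 5 / 1000 = 1024 kN.
Allowable strength R_n/Ω = 1024 / 2 = 512 kN.

512 kN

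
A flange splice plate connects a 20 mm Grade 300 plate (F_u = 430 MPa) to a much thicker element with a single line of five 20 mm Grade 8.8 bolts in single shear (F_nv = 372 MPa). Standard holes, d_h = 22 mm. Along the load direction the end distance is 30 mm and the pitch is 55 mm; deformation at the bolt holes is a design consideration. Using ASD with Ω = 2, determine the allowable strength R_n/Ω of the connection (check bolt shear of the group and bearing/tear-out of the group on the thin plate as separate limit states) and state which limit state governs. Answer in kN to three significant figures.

Bolt shear: A_b = π·20²/4 = 314.2 mm²; R_n = 372 × 314.2 × 5 × 1 / 1000 = 584.3 kN → 584.3 / 2 = 292 kN.
Bearing (1.2 l_c t F_u ≤ 2.4 d t F_u): upper limit = 2.4·20·20·430 / 1000 = 412.8 kN.
  Edge l_c = 30 − 22/2 = 19 → r_n = 196.1 kN; interior l_c = 55 − 22 = 33 → r_n = 340.6 kN.
  R_n,bearing = 1·196.1 + 4·340.6 = 1558 kN → 1558 / 2 = 779 kN.
Bolt shear governs: 292 kN.

292 kN (bolt shear governs)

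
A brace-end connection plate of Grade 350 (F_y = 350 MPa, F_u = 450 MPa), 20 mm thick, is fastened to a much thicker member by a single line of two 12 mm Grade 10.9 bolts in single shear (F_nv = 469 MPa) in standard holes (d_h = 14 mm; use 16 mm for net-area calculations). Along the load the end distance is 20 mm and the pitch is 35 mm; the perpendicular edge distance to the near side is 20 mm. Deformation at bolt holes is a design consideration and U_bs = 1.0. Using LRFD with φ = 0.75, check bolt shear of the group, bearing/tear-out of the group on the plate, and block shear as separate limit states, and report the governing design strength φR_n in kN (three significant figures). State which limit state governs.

79.6 kN (bolt shear governs)

Bolt shear: A_b = π·12²/4 = 113.1 mm²; R_n = 469 × 113.1 × 2 × 1 / 1000 = 106.1 kN → 0.75 × 106.1 = 79.6 kN.
Bearing: edge l_c = 13, r_n = 140.4 kN; interior l_c = 21, r_n = 226.8 kN; R_n = 140.4 + 1·226.8 = 367.2 kN → 275 kN.
Block shear: A_gv = 1100, A_nv = 620, A_nt = 240 mm²; R_n = min(0.6F_uA_nv, 0.6F_yA_gv) + U_bs·F_u·A_nt = 275.4 kN → 207 kN.
Bolt shear governs: 79.6 kN.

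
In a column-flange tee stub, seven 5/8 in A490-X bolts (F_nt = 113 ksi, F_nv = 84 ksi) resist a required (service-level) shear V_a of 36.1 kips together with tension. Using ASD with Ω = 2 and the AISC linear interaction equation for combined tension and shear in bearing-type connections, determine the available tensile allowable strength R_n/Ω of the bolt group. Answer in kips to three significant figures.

A_b = π·0.625²/4 = 0.3068 in²; f_rv = 36.1 / (7 × 0.3068) = 16.81 ksi.
F'_nt = 1.3 F_nt − (Ω F_nt / F_nv) f_rv = 1.3·113 − (2·113/84)·16.81 = 101.7 ksi, capped at F_nt → F'_nt = 101.7 ksi.
R_n = F'_nt · A_b · n = 101.7 × 0.3068 × 7 = 218.4 kips.
Allowable strength R_n/Ω = 218.4 / 2 = 109 kips.

109 kips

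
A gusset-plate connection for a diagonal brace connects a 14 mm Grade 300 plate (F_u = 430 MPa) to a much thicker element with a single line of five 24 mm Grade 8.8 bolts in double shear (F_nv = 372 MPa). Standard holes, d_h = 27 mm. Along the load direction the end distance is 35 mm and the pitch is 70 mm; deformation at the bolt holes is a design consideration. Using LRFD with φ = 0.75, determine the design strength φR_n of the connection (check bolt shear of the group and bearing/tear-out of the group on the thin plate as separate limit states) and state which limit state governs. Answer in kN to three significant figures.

1050 kN (bearing governs)

Bolt shear: A_b = π·24²/4 = 452.4 mm²; R_n = 372 × 452.4 × 5 × 2 / 1000 = 1683 kN → 0.75 × 1683 = 1260 kN.
Bearing (1.2 l_c t F_u ≤ 2.4 d t F_u): upper limit = 2.4·24·14·430 / 1000 = 346.8 kN.
  Edge l_c = 35 − 27/2 = 21.5 → r_n = 155.3 kN; interior l_c = 70 − 27 = 43 → r_n = 310.6 kN.
  R_n,bearing = 1·155.3 + 4·310.6 = 1398 kN → 0.75 × 1398 = 1050 kN.
Bearing governs: 1050 kN.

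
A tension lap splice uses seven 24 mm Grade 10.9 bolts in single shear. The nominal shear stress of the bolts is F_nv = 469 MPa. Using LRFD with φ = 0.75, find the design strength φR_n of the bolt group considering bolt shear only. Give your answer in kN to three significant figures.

1110 kN

A_b = π × 24² / 4 = 452.4 mm².
R_n = F_nv · A_b · n · n_s = 469 × 452.4 × 7 × 1 / 1000 = 1485 kN.
Design strength φR_n = 0.75 × 1485 = 1110 kN.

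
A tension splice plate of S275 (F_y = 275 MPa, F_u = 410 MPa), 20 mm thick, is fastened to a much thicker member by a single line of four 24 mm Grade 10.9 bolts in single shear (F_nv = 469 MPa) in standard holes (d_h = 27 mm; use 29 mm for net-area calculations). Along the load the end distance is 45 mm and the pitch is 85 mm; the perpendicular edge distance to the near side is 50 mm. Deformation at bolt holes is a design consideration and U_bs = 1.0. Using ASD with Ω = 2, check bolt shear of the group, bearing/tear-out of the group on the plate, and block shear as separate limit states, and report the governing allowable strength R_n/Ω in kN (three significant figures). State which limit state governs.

Bolt shear: A_b = π·24²/4 = 452.4 mm²; R_n = 469 × 452.4 × 4 × 1 / 1000 = 848.7 kN → 848.7 / 2 = 424 kN.
Bearing: edge l_c = 31.5, r_n = 310 kN; interior l_c = 58, r_n = 472.3 kN; R_n = 310 + 3·472.3 = 1727 kN → 863 kN.
Block shear: A_gv = 6000, A_nv = 3970, A_nt = 710 mm²; R_n = min(0.6F_uA_nv, 0.6F_yA_gv) + U_bs·F_u·A_nt = 1268 kN → 634 kN.
Bolt shear governs: 424 kN.

424 kN (bolt shear governs)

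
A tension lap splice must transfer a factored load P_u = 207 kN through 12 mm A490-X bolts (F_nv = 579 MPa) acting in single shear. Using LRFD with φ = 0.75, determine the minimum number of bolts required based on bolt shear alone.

5 bolts

A_b = π·12²/4 = 113.1 mm².
Per-bolt design strength φR_n = 0.75 × 579 × 113.1 × 1 / 1000 = 49.11 kN.
n ≥ 207 / 49.11 = 4.215 → use 5 bolts.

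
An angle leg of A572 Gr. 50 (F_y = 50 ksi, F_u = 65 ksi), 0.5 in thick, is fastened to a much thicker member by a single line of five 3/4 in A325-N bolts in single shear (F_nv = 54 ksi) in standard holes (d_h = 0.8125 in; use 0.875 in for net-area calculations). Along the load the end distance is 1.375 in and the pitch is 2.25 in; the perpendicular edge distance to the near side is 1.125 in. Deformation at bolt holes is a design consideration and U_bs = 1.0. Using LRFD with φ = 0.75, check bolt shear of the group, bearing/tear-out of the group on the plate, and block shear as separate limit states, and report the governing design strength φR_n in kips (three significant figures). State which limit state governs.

89.5 kips (bolt shear governs)

Bolt shear: A_b = π·0.75²/4 = 0.4418 in²; R_n = 54 × 0.4418 × 5 × 1 = 119.3 kips → 0.75 × 119.3 = 89.5 kips.
Bearing: edge l_c = 0.9688, r_n = 37.78 kips; interior l_c = 1.438, r_n = 56.06 kips; R_n = 37.78 + 4·56.06 = 262 kips → 197 kips.
Block shear: A_gv = 5.188, A_nv = 3.219, A_nt = 0.3438 in²; R_n = min(0.6F_uA_nv, 0.6F_yA_gv) + U_bs·F_u·A_nt = 147.9 kips → 111 kips.
Bolt shear governs: 89.5 kips.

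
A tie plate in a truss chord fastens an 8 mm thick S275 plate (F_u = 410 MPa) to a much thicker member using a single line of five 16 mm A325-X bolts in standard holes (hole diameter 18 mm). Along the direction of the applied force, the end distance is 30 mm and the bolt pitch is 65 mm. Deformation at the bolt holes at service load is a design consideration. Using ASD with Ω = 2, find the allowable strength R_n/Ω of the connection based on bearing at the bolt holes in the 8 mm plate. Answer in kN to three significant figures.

Per bolt r_n = 1.2 l_c t F_u ≤ 2.4 d t F_u; upper limit = 2.4 × 16 × 8 × 410 / 1000 = 126 kN.
Edge bolt: l_c = 30 − 18/2 = 21 mm → 1.2 × 21 × 8 × 410 / 1000 = 82.66 → r_n = 82.66 kN.
Interior bolts: l_c = 65 − 18 = 47 mm → 1.2 × 47 × 8 × 410 / 1000 = 185 → r_n = 126 kN.
R_n = 1 × 82.66 + 4 × 126 = 586.5 kN.
Allowable strength R_n/Ω = 586.5 / 2 = 293 kN.

293 kN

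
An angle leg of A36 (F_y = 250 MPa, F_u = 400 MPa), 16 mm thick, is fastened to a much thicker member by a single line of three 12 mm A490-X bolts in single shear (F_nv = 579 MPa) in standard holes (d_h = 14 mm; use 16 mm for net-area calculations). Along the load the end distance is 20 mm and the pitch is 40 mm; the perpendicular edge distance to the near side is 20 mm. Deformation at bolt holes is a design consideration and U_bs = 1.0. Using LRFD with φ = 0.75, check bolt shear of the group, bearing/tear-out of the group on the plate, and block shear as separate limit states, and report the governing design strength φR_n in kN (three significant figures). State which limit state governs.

Bolt shear: A_b = π·12²/4 = 113.1 mm²; R_n = 579 × 113.1 × 3 × 1 / 1000 = 196.5 kN → 0.75 × 196.5 = 147 kN.
Bearing: edge l_c = 13, r_n = 99.84 kN; interior l_c = 26, r_n = 184.3 kN; R_n = 99.84 + 2·184.3 = 468.5 kN → 351 kN.
Block shear: A_gv = 1600, A_nv = 960, A_nt = 192 mm²; R_n = min(0.6F_uA_nv, 0.6F_yA_gv) + U_bs·F_u·A_nt = 307.2 kN → 230 kN.
Bolt shear governs: 147 kN.

147 kN (bolt shear governs)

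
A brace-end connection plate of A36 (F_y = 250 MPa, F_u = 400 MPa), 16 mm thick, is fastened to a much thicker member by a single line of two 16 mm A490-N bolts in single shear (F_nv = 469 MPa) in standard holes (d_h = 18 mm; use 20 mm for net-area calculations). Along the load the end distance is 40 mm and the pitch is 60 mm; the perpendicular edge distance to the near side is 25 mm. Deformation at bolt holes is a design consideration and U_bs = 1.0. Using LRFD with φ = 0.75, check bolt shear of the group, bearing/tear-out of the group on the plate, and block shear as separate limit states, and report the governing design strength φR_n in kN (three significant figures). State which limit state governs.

Bolt shear: A_b = π·16²/4 = 201.1 mm²; R_n = 469 × 201.1 × 2 × 1 / 1000 = 188.6 kN → 0.75 × 188.6 = 141 kN.
Bearing: edge l_c = 31, r_n = 238.1 kN; interior l_c = 42, r_n = 245.8 kN; R_n = 238.1 + 1·245.8 = 483.8 kN → 363 kN.
Block shear: A_gv = 1600, A_nv = 1120, A_nt = 240 mm²; R_n = min(0.6F_uA_nv, 0.6F_yA_gv) + U_bs·F_u·A_nt = 336 kN → 252 kN.
Bolt shear governs: 141 kN.

141 kN (bolt shear governs)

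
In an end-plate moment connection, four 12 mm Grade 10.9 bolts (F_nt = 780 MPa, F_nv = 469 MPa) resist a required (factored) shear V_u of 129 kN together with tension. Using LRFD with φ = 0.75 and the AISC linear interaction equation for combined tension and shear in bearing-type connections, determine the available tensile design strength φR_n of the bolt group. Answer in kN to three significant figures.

A_b = π·12²/4 = 113.1 mm²; f_rv = 129 × 1000 / (4 × 113.1) = 285.2 MPa.
F'_nt = 1.3 F_nt − (F_nt / φF_nv) f_rv = 1.3·780 − (780/(0.75·469))·285.2 = 381.7 MPa, capped at F_nt → F'_nt = 381.7 MPa.
R_n = F'_nt · A_b · n = 381.7 × 113.1 × 4 / 1000 = 172.7 kN.
Design strength φR_n = 0.75 × 172.7 = 130 kN.

130 kN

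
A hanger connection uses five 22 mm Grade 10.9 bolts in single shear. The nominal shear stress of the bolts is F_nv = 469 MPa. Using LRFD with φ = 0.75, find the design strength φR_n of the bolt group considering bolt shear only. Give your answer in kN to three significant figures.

A_b = π × 22² / 4 = 380.1 mm².
R_n = F_nv · A_b · n · n_s = 469 × 380.1 × 5 × 1 / 1000 = 891.4 kN.
Design strength φR_n = 0.75 × 891.4 = 669 kN.

669 kN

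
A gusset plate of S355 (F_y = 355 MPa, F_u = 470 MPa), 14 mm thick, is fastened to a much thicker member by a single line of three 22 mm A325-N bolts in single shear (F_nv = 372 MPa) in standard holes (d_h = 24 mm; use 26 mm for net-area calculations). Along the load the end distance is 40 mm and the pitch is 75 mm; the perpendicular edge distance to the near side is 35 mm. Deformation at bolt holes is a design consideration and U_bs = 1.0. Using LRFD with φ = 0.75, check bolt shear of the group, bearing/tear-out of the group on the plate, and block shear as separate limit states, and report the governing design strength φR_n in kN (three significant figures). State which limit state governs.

Bolt shear: A_b = π·22²/4 = 380.1 mm²; R_n = 372 × 380.1 × 3 × 1 / 1000 = 424.2 kN → 0.75 × 424.2 = 318 kN.
Bearing: edge l_c = 28, r_n = 221.1 kN; interior l_c = 51, r_n = 347.4 kN; R_n = 221.1 + 2·347.4 = 915.9 kN → 687 kN.
Block shear: A_gv = 2660, A_nv = 1750, A_nt = 308 mm²; R_n = min(0.6F_uA_nv, 0.6F_yA_gv) + U_bs·F_u·A_nt = 638.3 kN → 479 kN.
Bolt shear governs: 318 kN.

318 kN (bolt shear governs)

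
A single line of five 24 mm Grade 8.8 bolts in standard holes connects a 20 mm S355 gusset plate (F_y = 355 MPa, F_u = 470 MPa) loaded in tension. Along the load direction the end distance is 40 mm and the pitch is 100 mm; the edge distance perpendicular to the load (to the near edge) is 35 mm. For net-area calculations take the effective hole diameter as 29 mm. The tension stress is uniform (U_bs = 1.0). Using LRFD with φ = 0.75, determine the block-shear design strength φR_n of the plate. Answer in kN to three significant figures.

Shear plane L_v = 40 + 4·100 = 440 mm; A_gv = 440 × 20 = 8800 mm².
A_nv = (440 − 4.5·29) × 20 = 6190 mm².
A_nt = (35 − 0.5·29) × 20 = 410 mm².
0.6 F_u A_nv = 1746 kN; 0.6 F_y A_gv = 1874 kN → shear rupture governs the shear term.
R_n = 1746 + 1.0 × 470 × 410 / 1000 = 1938 kN.
Design strength φR_n = 0.75 × 1938 = 1450 kN.

1450 kN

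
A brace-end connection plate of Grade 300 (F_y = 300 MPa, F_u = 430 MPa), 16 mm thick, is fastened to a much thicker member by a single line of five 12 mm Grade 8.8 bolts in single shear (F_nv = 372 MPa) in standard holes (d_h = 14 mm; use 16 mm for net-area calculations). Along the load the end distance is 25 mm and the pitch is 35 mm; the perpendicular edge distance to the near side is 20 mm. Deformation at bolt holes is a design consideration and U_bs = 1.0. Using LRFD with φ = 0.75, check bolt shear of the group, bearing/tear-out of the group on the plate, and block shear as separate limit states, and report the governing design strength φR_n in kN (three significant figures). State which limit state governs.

158 kN (bolt shear governs)

Bolt shear: A_b = π·12²/4 = 113.1 mm²; R_n = 372 × 113.1 × 5 × 1 / 1000 = 210.4 kN → 0.75 × 210.4 = 158 kN.
Bearing: edge l_c = 18, r_n = 148.6 kN; interior l_c = 21, r_n = 173.4 kN; R_n = 148.6 + 4·173.4 = 842.1 kN → 632 kN.
Block shear: A_gv = 2640, A_nv = 1488, A_nt = 192 mm²; R_n = min(0.6F_uA_nv, 0.6F_yA_gv) + U_bs·F_u·A_nt = 466.5 kN → 350 kN.
Bolt shear governs: 158 kN.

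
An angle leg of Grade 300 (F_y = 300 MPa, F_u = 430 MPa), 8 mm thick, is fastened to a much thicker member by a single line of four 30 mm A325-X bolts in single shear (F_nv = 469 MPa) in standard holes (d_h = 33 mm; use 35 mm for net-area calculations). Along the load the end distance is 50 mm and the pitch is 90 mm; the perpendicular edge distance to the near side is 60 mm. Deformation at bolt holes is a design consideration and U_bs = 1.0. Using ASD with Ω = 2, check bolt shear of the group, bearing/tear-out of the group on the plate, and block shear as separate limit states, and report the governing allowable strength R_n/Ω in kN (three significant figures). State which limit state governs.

Bolt shear: A_b = π·30²/4 = 706.9 mm²; R_n = 469 × 706.9 × 4 × 1 / 1000 = 1326 kN → 1326 / 2 = 663 kN.
Bearing: edge l_c = 33.5, r_n = 138.3 kN; interior l_c = 57, r_n = 235.3 kN; R_n = 138.3 + 3·235.3 = 844.2 kN → 422 kN.
Block shear: A_gv = 2560, A_nv = 1580, A_nt = 340 mm²; R_n = min(0.6F_uA_nv, 0.6F_yA_gv) + U_bs·F_u·A_nt = 553.8 kN → 277 kN.
Block shear governs: 277 kN.

277 kN (block shear governs)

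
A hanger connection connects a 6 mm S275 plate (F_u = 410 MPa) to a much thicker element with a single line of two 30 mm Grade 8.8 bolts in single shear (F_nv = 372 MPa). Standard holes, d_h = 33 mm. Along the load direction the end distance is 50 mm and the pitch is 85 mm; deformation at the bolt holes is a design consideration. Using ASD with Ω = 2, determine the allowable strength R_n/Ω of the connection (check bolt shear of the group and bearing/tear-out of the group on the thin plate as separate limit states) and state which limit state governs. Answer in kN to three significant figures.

Bolt shear: A_b = π·30²/4 = 706.9 mm²; R_n = 372 × 706.9 × 2 × 1 / 1000 = 525.9 kN → 525.9 / 2 = 263 kN.
Bearing (1.2 l_c t F_u ≤ 2.4 d t F_u): upper limit = 2.4·30·6·410 / 1000 = 177.1 kN.
  Edge l_c = 50 − 33/2 = 33.5 → r_n = 98.89 kN; interior l_c = 85 − 33 = 52 → r_n = 153.5 kN.
  R_n,bearing = 1·98.89 + 1·153.5 = 252.4 kN → 252.4 / 2 = 126 kN.
Bearing governs: 126 kN.

126 kN (bearing governs)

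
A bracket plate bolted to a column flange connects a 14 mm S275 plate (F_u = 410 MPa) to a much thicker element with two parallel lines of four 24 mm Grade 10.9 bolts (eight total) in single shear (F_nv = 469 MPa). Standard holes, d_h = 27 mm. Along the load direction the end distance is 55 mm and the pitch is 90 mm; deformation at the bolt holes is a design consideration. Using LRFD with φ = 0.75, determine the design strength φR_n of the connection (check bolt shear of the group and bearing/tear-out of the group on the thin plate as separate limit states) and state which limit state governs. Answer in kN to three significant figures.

1270 kN (bolt shear governs)

Bolt shear: A_b = π·24²/4 = 452.4 mm²; R_n = 469 × 452.4 × 8 × 1 / 1000 = 1697 kN → 0.75 × 1697 = 1270 kN.
Bearing (1.2 l_c t F_u ≤ 2.4 d t F_u): upper limit = 2.4·24·14·410 / 1000 = 330.6 kN.
  Edge l_c = 55 − 27/2 = 41.5 → r_n = 285.9 kN; interior l_c = 90 − 27 = 63 → r_n = 330.6 kN.
  R_n,bearing = 2·285.9 + 6·330.6 = 2555 kN → 0.75 × 2555 = 1920 kN.
Bolt shear governs: 1270 kN.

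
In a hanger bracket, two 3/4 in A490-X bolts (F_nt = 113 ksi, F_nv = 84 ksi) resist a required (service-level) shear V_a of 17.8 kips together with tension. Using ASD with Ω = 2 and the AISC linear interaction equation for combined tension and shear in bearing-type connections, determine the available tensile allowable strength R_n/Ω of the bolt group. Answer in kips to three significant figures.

41 kips

A_b = π·0.75²/4 = 0.4418 in²; f_rv = 17.8 / (2 × 0.4418) = 20.15 ksi.
F'_nt = 1.3 F_nt − (Ω F_nt / F_nv) f_rv = 1.3·113 − (2·113/84)·20.15 = 92.7 ksi, capped at F_nt → F'_nt = 92.7 ksi.
R_n = F'_nt · A_b · n = 92.7 × 0.4418 × 2 = 81.91 kips.
Allowable strength R_n/Ω = 81.91 / 2 = 41 kips.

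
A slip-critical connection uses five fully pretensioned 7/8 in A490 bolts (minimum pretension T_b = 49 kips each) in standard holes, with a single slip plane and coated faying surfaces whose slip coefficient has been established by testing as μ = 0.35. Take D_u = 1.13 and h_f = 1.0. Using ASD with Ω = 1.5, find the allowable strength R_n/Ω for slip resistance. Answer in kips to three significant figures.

R_n = μ · D_u · h_f · T_b · n_s · n_b = 0.35 × 1.13 × 1.0 × 49 × 1 × 5 = 96.9 kips.
Allowable strength R_n/Ω = 96.9 / 1.5 = 64.6 kips.

64.6 kips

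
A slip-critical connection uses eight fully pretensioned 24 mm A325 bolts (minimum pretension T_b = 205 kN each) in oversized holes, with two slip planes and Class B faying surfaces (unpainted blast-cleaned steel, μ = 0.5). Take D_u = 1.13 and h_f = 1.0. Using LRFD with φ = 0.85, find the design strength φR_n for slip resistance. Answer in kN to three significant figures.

R_n = μ · D_u · h_f · T_b · n_s · n_b = 0.5 × 1.13 × 1.0 × 205 × 2 × 8 = 1853 kN.
Design strength φR_n = 0.85 × 1853 = 1580 kN.

1580 kN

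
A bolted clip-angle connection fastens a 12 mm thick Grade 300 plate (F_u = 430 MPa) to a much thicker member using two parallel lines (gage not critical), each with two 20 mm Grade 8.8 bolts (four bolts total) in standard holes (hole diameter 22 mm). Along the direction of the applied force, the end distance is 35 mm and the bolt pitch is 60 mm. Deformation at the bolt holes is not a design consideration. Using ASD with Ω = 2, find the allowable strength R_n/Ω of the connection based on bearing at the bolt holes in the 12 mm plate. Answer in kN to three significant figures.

Per bolt r_n = 1.5 l_c t F_u ≤ 3.0 d t F_u; upper limit = 3.0 × 20 × 12 × 430 / 1000 = 309.6 kN.
Edge bolt: l_c = 35 − 22/2 = 24 mm → 1.5 × 24 × 12 × 430 / 1000 = 185.8 → r_n = 185.8 kN.
Interior bolts: l_c = 60 − 22 = 38 mm → 1.5 × 38 × 12 × 430 / 1000 = 294.1 → r_n = 294.1 kN.
R_n = 2 × 185.8 + 2 × 294.1 = 959.8 kN.
Allowable strength R_n/Ω = 959.8 / 2 = 480 kN.

480 kN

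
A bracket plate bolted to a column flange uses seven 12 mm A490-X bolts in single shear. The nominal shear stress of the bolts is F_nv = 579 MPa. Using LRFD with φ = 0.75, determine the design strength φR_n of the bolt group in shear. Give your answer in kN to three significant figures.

344 kN

A_b = π × 12² / 4 = 113.1 mm².
R_n = F_nv · A_b · n · n_s = 579 × 113.1 × 7 × 1 / 1000 = 458.4 kN.
Design strength φR_n = 0.75 × 458.4 = 344 kN.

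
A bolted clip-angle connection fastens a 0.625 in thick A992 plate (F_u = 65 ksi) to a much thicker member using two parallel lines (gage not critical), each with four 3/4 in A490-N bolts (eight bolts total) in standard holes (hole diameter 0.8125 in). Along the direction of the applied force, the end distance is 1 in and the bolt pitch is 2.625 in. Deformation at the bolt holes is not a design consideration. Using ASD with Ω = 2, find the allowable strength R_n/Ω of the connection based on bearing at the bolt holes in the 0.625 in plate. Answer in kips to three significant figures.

Per bolt r_n = 1.5 l_c t F_u ≤ 3.0 d t F_u; upper limit = 3.0 × 0.75 × 0.625 × 65 = 91.41 kips.
Edge bolt: l_c = 1 − 0.8125/2 = 0.5938 in → 1.5 × 0.5938 × 0.625 × 65 = 36.18 → r_n = 36.18 kips.
Interior bolts: l_c = 2.625 − 0.8125 = 1.812 in → 1.5 × 1.812 × 0.625 × 65 = 110.4 → r_n = 91.41 kips.
R_n = 2 × 36.18 + 6 × 91.41 = 620.8 kips.
Allowable strength R_n/Ω = 620.8 / 2 = 310 kips.

310 kips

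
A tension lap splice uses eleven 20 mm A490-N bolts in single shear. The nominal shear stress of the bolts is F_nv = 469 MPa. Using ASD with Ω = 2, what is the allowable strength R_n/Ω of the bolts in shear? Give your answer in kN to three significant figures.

A_b = π × 20² / 4 = 314.2 mm².
R_n = F_nv · A_b · n · n_s = 469 × 314.2 × 11 × 1 / 1000 = 1621 kN.
Allowable strength R_n/Ω = 1621 / 2 = 810 kN.

810 kN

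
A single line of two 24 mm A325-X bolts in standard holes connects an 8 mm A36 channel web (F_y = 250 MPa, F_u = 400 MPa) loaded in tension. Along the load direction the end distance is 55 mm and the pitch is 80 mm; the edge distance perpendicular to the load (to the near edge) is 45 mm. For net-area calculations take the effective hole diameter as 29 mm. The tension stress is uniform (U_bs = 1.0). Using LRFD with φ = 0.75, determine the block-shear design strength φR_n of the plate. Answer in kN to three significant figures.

195 kN

Shear plane L_v = 55 + 1·80 = 135 mm; A_gv = 135 × 8 = 1080 mm².
A_nv = (135 − 1.5·29) × 8 = 732 mm².
A_nt = (45 − 0.5·29) × 8 = 244 mm².
0.6 F_u A_nv = 175.7 kN; 0.6 F_y A_gv = 162 kN → shear yielding governs the shear term.
R_n = 162 + 1.0 × 400 × 244 / 1000 = 259.6 kN.
Design strength φR_n = 0.75 × 259.6 = 195 kN.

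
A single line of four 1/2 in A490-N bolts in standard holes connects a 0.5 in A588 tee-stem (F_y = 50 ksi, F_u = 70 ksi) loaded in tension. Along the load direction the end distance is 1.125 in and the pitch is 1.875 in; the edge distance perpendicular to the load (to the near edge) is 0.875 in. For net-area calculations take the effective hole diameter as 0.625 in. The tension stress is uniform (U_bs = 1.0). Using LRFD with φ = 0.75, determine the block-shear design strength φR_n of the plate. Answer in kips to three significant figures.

86.6 kips

Shear plane L_v = 1.125 + 3·1.875 = 6.75 in; A_gv = 6.75 × 0.5 = 3.375 in².
A_nv = (6.75 − 3.5·0.625) × 0.5 = 2.281 in².
A_nt = (0.875 − 0.5·0.625) × 0.5 = 0.2812 in².
0.6 F_u A_nv = 95.81 kips; 0.6 F_y A_gv = 101.2 kips → shear rupture governs the shear term.
R_n = 95.81 + 1.0 × 70 × 0.2812 = 115.5 kips.
Design strength φR_n = 0.75 × 115.5 = 86.6 kips.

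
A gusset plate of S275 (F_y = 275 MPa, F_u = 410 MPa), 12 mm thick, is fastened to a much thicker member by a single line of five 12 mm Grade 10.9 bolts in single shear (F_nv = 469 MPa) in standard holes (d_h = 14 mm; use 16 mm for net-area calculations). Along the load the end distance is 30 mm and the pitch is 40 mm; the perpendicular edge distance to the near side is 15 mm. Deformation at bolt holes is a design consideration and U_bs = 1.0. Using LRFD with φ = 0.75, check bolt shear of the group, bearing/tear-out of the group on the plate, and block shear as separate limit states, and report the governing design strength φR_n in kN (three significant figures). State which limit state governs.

Bolt shear: A_b = π·12²/4 = 113.1 mm²; R_n = 469 × 113.1 × 5 × 1 / 1000 = 265.2 kN → 0.75 × 265.2 = 199 kN.
Bearing: edge l_c = 23, r_n = 135.8 kN; interior l_c = 26, r_n = 141.7 kN; R_n = 135.8 + 4·141.7 = 702.6 kN → 527 kN.
Block shear: A_gv = 2280, A_nv = 1416, A_nt = 84 mm²; R_n = min(0.6F_uA_nv, 0.6F_yA_gv) + U_bs·F_u·A_nt = 382.8 kN → 287 kN.
Bolt shear governs: 199 kN.

199 kN (bolt shear governs)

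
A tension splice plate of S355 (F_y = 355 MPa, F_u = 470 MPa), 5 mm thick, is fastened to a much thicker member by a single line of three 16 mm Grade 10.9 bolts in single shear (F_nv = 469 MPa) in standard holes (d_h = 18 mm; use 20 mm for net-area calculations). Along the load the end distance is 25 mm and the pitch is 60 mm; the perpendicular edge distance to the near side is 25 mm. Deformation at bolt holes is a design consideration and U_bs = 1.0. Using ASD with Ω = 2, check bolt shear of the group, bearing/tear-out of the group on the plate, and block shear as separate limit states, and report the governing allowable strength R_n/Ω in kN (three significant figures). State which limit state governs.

Bolt shear: A_b = π·16²/4 = 201.1 mm²; R_n = 469 × 201.1 × 3 × 1 / 1000 = 282.9 kN → 282.9 / 2 = 141 kN.
Bearing: edge l_c = 16, r_n = 45.12 kN; interior l_c = 42, r_n = 90.24 kN; R_n = 45.12 + 2·90.24 = 225.6 kN → 113 kN.
Block shear: A_gv = 725, A_nv = 475, A_nt = 75 mm²; R_n = min(0.6F_uA_nv, 0.6F_yA_gv) + U_bs·F_u·A_nt = 169.2 kN → 84.6 kN.
Block shear governs: 84.6 kN.

84.6 kN (block shear governs)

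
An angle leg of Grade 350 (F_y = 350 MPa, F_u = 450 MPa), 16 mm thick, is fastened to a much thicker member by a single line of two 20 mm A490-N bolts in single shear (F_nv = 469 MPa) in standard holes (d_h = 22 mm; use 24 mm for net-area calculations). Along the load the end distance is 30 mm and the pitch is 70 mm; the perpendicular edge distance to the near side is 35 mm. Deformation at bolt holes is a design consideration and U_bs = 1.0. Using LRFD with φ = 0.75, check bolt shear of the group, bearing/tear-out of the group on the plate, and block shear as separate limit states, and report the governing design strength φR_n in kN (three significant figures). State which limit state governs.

221 kN (bolt shear governs)

Bolt shear: A_b = π·20²/4 = 314.2 mm²; R_n = 469 × 314.2 × 2 × 1 / 1000 = 294.7 kN → 0.75 × 294.7 = 221 kN.
Bearing: edge l_c = 19, r_n = 164.2 kN; interior l_c = 48, r_n = 345.6 kN; R_n = 164.2 + 1·345.6 = 509.8 kN → 382 kN.
Block shear: A_gv = 1600, A_nv = 1024, A_nt = 368 mm²; R_n = min(0.6F_uA_nv, 0.6F_yA_gv) + U_bs·F_u·A_nt = 442.1 kN → 332 kN.
Bolt shear governs: 221 kN.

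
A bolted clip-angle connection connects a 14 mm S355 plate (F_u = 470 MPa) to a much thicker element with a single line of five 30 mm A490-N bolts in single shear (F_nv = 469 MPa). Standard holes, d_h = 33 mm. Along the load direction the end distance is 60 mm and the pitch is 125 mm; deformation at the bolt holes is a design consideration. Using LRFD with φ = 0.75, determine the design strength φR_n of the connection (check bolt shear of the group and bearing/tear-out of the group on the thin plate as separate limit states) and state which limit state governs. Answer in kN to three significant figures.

Bolt shear: A_b = π·30²/4 = 706.9 mm²; R_n = 469 × 706.9 × 5 × 1 / 1000 = 1658 kN → 0.75 × 1658 = 1240 kN.
Bearing (1.2 l_c t F_u ≤ 2.4 d t F_u): upper limit = 2.4·30·14·470 / 1000 = 473.8 kN.
  Edge l_c = 60 − 33/2 = 43.5 → r_n = 343.5 kN; interior l_c = 125 − 33 = 92 → r_n = 473.8 kN.
  R_n,bearing = 1·343.5 + 4·473.8 = 2239 kN → 0.75 × 2239 = 1680 kN.
Bolt shear governs: 1240 kN.

1240 kN (bolt shear governs)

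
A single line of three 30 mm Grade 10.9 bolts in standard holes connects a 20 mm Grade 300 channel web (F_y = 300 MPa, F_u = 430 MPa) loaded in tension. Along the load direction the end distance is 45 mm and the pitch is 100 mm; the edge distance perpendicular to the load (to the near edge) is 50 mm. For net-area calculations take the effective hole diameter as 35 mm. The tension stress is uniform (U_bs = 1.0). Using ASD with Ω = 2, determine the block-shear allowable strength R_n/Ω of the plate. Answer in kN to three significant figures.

Shear plane L_v = 45 + 2·100 = 245 mm; A_gv = 245 × 20 = 4900 mm².
A_nv = (245 − 2.5·35) × 20 = 3150 mm².
A_nt = (50 − 0.5·35) × 20 = 650 mm².
0.6 F_u A_nv = 812.7 kN; 0.6 F_y A_gv = 882 kN → shear rupture governs the shear term.
R_n = 812.7 + 1.0 × 430 × 650 / 1000 = 1092 kN.
Allowable strength R_n/Ω = 1092 / 2 = 546 kN.

546 kN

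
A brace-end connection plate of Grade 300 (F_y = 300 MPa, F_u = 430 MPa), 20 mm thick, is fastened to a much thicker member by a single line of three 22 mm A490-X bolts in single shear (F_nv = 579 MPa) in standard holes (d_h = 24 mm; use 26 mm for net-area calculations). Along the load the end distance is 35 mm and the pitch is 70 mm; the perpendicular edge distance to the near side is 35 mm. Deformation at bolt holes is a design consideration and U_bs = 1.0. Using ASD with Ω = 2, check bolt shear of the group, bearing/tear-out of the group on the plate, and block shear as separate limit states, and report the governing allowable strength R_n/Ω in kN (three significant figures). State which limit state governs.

330 kN (bolt shear governs)

Bolt shear: A_b = π·22²/4 = 380.1 mm²; R_n = 579 × 380.1 × 3 × 1 / 1000 = 660.3 kN → 660.3 / 2 = 330 kN.
Bearing: edge l_c = 23, r_n = 237.4 kN; interior l_c = 46, r_n = 454.1 kN; R_n = 237.4 + 2·454.1 = 1146 kN → 573 kN.
Block shear: A_gv = 3500, A_nv = 2200, A_nt = 440 mm²; R_n = min(0.6F_uA_nv, 0.6F_yA_gv) + U_bs·F_u·A_nt = 756.8 kN → 378 kN.
Bolt shear governs: 330 kN.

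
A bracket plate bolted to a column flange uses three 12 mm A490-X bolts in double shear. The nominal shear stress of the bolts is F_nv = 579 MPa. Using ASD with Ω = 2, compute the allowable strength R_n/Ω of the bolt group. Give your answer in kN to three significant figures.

A_b = π × 12² / 4 = 113.1 mm².
R_n = F_nv · A_b · n · n_s = 579 × 113.1 × 3 × 2 / 1000 = 392.9 kN.
Allowable strength R_n/Ω = 392.9 / 2 = 196 kN.

196 kN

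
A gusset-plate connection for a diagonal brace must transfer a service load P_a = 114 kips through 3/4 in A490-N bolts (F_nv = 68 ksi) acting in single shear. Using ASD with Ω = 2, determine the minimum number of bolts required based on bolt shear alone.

A_b = π·0.75²/4 = 0.4418 in².
Per-bolt allowable strength R_n/Ω = 68 × 0.4418 × 1 / 2 = 15.02 kips.
n ≥ 114 / 15.02 = 7.59 → use 8 bolts.

8 bolts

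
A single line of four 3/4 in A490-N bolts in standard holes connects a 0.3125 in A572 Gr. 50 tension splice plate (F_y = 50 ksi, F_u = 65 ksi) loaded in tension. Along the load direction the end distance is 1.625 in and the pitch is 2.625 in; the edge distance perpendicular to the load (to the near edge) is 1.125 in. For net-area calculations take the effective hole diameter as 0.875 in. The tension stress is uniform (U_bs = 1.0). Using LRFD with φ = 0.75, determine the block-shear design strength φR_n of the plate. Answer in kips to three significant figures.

69.3 kips

Shear plane L_v = 1.625 + 3·2.625 = 9.5 in; A_gv = 9.5 × 0.3125 = 2.969 in².
A_nv = (9.5 − 3.5·0.875) × 0.3125 = 2.012 in².
A_nt = (1.125 − 0.5·0.875) × 0.3125 = 0.2148 in².
0.6 F_u A_nv = 78.46 kips; 0.6 F_y A_gv = 89.06 kips → shear rupture governs the shear term.
R_n = 78.46 + 1.0 × 65 × 0.2148 = 92.42 kips.
Design strength φR_n = 0.75 × 92.42 = 69.3 kips.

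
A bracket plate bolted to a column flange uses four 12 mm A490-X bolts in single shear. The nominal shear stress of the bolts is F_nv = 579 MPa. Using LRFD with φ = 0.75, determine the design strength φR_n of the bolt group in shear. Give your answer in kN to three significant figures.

A_b = π × 12² / 4 = 113.1 mm².
R_n = F_nv · A_b · n · n_s = 579 × 113.1 × 4 × 1 / 1000 = 261.9 kN.
Design strength φR_n = 0.75 × 261.9 = 196 kN.

196 kN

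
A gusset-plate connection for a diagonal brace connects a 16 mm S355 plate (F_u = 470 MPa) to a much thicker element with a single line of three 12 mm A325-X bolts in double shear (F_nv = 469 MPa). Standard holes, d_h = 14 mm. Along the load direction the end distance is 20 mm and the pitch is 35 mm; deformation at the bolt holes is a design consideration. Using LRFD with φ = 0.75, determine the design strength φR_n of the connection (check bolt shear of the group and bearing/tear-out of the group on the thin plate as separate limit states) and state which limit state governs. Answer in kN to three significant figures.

239 kN (bolt shear governs)

Bolt shear: A_b = π·12²/4 = 113.1 mm²; R_n = 469 × 113.1 × 3 × 2 / 1000 = 318.3 kN → 0.75 × 318.3 = 239 kN.
Bearing (1.2 l_c t F_u ≤ 2.4 d t F_u): upper limit = 2.4·12·16·470 / 1000 = 216.6 kN.
  Edge l_c = 20 − 14/2 = 13 → r_n = 117.3 kN; interior l_c = 35 − 14 = 21 → r_n = 189.5 kN.
  R_n,bearing = 1·117.3 + 2·189.5 = 496.3 kN → 0.75 × 496.3 = 372 kN.
Bolt shear governs: 239 kN.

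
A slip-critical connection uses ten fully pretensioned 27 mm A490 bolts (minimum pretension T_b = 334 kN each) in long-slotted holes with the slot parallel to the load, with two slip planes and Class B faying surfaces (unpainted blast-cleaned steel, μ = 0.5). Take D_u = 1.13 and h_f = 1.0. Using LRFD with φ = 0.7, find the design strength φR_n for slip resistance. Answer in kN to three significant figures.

R_n = μ · D_u · h_f · T_b · n_s · n_b = 0.5 × 1.13 × 1.0 × 334 × 2 × 10 = 3774 kN.
Design strength φR_n = 0.7 × 3774 = 2640 kN.

2640 kN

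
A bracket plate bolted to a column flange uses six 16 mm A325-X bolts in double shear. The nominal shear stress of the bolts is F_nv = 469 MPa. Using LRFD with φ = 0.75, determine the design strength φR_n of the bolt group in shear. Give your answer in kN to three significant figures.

849 kN

A_b = π × 16² / 4 = 201.1 mm².
R_n = F_nv · A_b · n · n_s = 469 × 201.1 × 6 × 2 / 1000 = 1132 kN.
Design strength φR_n = 0.75 × 1132 = 849 kN.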